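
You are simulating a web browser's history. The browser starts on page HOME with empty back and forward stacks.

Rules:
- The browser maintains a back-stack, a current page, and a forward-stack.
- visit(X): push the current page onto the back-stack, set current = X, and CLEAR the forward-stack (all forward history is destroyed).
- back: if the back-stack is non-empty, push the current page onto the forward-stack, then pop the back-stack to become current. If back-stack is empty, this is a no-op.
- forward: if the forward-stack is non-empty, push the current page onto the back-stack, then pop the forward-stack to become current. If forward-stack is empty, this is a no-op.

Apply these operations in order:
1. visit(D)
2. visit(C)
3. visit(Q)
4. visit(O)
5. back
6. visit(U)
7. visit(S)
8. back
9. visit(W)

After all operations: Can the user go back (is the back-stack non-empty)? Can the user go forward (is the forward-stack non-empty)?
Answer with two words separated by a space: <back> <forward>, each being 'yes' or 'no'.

Answer: yes no

Derivation:
After 1 (visit(D)): cur=D back=1 fwd=0
After 2 (visit(C)): cur=C back=2 fwd=0
After 3 (visit(Q)): cur=Q back=3 fwd=0
After 4 (visit(O)): cur=O back=4 fwd=0
After 5 (back): cur=Q back=3 fwd=1
After 6 (visit(U)): cur=U back=4 fwd=0
After 7 (visit(S)): cur=S back=5 fwd=0
After 8 (back): cur=U back=4 fwd=1
After 9 (visit(W)): cur=W back=5 fwd=0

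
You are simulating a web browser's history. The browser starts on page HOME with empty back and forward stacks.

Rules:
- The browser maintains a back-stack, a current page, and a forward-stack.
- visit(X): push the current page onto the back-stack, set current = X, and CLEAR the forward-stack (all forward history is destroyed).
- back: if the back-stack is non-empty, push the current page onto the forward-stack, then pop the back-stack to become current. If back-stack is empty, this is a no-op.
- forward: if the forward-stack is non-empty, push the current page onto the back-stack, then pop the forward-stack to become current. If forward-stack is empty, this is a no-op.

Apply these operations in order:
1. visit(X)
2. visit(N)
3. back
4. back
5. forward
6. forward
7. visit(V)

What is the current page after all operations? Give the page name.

Answer: V

Derivation:
After 1 (visit(X)): cur=X back=1 fwd=0
After 2 (visit(N)): cur=N back=2 fwd=0
After 3 (back): cur=X back=1 fwd=1
After 4 (back): cur=HOME back=0 fwd=2
After 5 (forward): cur=X back=1 fwd=1
After 6 (forward): cur=N back=2 fwd=0
After 7 (visit(V)): cur=V back=3 fwd=0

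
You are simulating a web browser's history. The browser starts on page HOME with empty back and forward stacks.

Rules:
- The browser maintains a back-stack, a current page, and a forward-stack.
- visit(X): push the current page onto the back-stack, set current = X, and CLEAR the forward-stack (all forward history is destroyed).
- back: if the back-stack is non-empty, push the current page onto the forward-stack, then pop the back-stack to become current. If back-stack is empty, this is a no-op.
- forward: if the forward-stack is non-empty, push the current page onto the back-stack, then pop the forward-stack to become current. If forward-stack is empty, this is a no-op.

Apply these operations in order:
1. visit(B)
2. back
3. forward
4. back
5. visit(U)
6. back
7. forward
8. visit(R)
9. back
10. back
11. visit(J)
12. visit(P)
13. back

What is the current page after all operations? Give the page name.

After 1 (visit(B)): cur=B back=1 fwd=0
After 2 (back): cur=HOME back=0 fwd=1
After 3 (forward): cur=B back=1 fwd=0
After 4 (back): cur=HOME back=0 fwd=1
After 5 (visit(U)): cur=U back=1 fwd=0
After 6 (back): cur=HOME back=0 fwd=1
After 7 (forward): cur=U back=1 fwd=0
After 8 (visit(R)): cur=R back=2 fwd=0
After 9 (back): cur=U back=1 fwd=1
After 10 (back): cur=HOME back=0 fwd=2
After 11 (visit(J)): cur=J back=1 fwd=0
After 12 (visit(P)): cur=P back=2 fwd=0
After 13 (back): cur=J back=1 fwd=1

Answer: J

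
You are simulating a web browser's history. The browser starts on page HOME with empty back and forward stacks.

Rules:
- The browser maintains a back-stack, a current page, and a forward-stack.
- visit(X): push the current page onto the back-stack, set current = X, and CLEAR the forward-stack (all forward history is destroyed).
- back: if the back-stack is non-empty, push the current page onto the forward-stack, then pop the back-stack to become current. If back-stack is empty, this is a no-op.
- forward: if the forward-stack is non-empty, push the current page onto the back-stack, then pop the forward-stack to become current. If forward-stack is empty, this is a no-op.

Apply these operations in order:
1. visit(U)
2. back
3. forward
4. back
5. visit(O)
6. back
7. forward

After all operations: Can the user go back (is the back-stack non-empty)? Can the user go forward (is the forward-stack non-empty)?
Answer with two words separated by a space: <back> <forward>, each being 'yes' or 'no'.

After 1 (visit(U)): cur=U back=1 fwd=0
After 2 (back): cur=HOME back=0 fwd=1
After 3 (forward): cur=U back=1 fwd=0
After 4 (back): cur=HOME back=0 fwd=1
After 5 (visit(O)): cur=O back=1 fwd=0
After 6 (back): cur=HOME back=0 fwd=1
After 7 (forward): cur=O back=1 fwd=0

Answer: yes no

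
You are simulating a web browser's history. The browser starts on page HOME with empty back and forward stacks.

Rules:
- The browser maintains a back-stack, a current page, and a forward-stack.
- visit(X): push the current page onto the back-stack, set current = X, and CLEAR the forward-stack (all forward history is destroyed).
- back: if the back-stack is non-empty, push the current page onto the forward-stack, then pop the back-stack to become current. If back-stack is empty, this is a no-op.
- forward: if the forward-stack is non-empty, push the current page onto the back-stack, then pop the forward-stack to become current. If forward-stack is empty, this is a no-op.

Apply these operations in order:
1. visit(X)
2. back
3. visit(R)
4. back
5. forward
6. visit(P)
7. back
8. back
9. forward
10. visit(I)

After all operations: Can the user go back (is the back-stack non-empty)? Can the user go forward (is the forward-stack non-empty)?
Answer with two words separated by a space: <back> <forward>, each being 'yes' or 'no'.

After 1 (visit(X)): cur=X back=1 fwd=0
After 2 (back): cur=HOME back=0 fwd=1
After 3 (visit(R)): cur=R back=1 fwd=0
After 4 (back): cur=HOME back=0 fwd=1
After 5 (forward): cur=R back=1 fwd=0
After 6 (visit(P)): cur=P back=2 fwd=0
After 7 (back): cur=R back=1 fwd=1
After 8 (back): cur=HOME back=0 fwd=2
After 9 (forward): cur=R back=1 fwd=1
After 10 (visit(I)): cur=I back=2 fwd=0

Answer: yes no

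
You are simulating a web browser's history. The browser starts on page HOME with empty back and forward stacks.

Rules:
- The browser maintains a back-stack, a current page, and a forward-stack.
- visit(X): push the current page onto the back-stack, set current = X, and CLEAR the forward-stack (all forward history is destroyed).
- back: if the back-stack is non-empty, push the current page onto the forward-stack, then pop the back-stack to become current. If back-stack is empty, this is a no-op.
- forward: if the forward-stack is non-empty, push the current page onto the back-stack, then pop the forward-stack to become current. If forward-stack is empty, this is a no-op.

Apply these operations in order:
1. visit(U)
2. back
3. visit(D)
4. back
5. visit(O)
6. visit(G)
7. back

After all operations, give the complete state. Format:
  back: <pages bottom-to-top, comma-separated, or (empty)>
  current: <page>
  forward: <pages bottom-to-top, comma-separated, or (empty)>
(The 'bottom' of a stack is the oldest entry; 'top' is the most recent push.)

After 1 (visit(U)): cur=U back=1 fwd=0
After 2 (back): cur=HOME back=0 fwd=1
After 3 (visit(D)): cur=D back=1 fwd=0
After 4 (back): cur=HOME back=0 fwd=1
After 5 (visit(O)): cur=O back=1 fwd=0
After 6 (visit(G)): cur=G back=2 fwd=0
After 7 (back): cur=O back=1 fwd=1

Answer: back: HOME
current: O
forward: G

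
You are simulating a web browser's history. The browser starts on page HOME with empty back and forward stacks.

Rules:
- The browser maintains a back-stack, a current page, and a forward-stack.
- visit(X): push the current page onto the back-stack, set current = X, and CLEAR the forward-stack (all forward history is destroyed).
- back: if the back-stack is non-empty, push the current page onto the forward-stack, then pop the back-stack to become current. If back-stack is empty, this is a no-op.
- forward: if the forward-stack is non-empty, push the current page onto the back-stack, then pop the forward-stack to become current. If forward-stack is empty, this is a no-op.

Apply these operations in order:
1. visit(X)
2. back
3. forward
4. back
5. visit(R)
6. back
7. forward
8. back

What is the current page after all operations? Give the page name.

Answer: HOME

Derivation:
After 1 (visit(X)): cur=X back=1 fwd=0
After 2 (back): cur=HOME back=0 fwd=1
After 3 (forward): cur=X back=1 fwd=0
After 4 (back): cur=HOME back=0 fwd=1
After 5 (visit(R)): cur=R back=1 fwd=0
After 6 (back): cur=HOME back=0 fwd=1
After 7 (forward): cur=R back=1 fwd=0
After 8 (back): cur=HOME back=0 fwd=1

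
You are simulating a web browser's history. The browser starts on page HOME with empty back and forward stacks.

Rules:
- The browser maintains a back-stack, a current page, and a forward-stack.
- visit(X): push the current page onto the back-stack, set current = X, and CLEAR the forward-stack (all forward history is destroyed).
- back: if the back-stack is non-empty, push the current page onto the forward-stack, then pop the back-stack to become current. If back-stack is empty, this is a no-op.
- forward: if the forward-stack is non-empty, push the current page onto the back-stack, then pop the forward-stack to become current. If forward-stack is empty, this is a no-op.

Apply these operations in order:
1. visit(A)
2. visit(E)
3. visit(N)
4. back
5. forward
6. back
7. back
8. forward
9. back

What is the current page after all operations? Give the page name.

After 1 (visit(A)): cur=A back=1 fwd=0
After 2 (visit(E)): cur=E back=2 fwd=0
After 3 (visit(N)): cur=N back=3 fwd=0
After 4 (back): cur=E back=2 fwd=1
After 5 (forward): cur=N back=3 fwd=0
After 6 (back): cur=E back=2 fwd=1
After 7 (back): cur=A back=1 fwd=2
After 8 (forward): cur=E back=2 fwd=1
After 9 (back): cur=A back=1 fwd=2

Answer: A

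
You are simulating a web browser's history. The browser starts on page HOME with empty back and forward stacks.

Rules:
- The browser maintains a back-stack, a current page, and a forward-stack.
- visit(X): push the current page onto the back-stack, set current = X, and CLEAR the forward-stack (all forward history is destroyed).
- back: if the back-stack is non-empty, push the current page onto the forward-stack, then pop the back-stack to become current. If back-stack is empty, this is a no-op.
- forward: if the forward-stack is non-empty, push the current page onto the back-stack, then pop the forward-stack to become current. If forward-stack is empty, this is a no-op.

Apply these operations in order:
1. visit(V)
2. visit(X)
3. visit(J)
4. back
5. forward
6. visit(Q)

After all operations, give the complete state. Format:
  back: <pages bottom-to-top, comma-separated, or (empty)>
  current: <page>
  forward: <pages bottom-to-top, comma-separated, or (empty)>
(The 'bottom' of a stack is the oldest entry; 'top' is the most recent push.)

After 1 (visit(V)): cur=V back=1 fwd=0
After 2 (visit(X)): cur=X back=2 fwd=0
After 3 (visit(J)): cur=J back=3 fwd=0
After 4 (back): cur=X back=2 fwd=1
After 5 (forward): cur=J back=3 fwd=0
After 6 (visit(Q)): cur=Q back=4 fwd=0

Answer: back: HOME,V,X,J
current: Q
forward: (empty)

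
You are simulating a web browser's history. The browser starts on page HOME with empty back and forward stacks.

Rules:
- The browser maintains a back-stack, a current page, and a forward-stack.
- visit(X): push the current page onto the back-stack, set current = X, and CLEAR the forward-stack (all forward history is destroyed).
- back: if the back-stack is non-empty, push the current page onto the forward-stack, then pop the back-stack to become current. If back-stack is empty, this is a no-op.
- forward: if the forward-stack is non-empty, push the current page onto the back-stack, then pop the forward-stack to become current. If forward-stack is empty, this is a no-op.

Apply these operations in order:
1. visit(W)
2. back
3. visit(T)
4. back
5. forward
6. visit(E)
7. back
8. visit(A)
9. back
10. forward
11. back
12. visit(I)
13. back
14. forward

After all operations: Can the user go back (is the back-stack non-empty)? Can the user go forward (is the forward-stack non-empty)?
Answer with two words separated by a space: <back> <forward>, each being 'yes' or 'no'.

Answer: yes no

Derivation:
After 1 (visit(W)): cur=W back=1 fwd=0
After 2 (back): cur=HOME back=0 fwd=1
After 3 (visit(T)): cur=T back=1 fwd=0
After 4 (back): cur=HOME back=0 fwd=1
After 5 (forward): cur=T back=1 fwd=0
After 6 (visit(E)): cur=E back=2 fwd=0
After 7 (back): cur=T back=1 fwd=1
After 8 (visit(A)): cur=A back=2 fwd=0
After 9 (back): cur=T back=1 fwd=1
After 10 (forward): cur=A back=2 fwd=0
After 11 (back): cur=T back=1 fwd=1
After 12 (visit(I)): cur=I back=2 fwd=0
After 13 (back): cur=T back=1 fwd=1
After 14 (forward): cur=I back=2 fwd=0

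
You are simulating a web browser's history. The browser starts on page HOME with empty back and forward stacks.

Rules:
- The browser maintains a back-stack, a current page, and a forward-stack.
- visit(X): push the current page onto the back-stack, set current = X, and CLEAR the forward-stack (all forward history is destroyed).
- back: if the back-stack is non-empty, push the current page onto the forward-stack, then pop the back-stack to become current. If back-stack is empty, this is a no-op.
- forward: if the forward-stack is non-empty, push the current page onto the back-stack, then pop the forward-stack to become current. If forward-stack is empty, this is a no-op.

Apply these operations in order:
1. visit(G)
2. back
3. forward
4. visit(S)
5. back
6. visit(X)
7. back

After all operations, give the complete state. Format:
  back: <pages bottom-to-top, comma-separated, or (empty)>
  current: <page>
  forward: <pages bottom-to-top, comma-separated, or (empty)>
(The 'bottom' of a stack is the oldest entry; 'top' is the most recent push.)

After 1 (visit(G)): cur=G back=1 fwd=0
After 2 (back): cur=HOME back=0 fwd=1
After 3 (forward): cur=G back=1 fwd=0
After 4 (visit(S)): cur=S back=2 fwd=0
After 5 (back): cur=G back=1 fwd=1
After 6 (visit(X)): cur=X back=2 fwd=0
After 7 (back): cur=G back=1 fwd=1

Answer: back: HOME
current: G
forward: X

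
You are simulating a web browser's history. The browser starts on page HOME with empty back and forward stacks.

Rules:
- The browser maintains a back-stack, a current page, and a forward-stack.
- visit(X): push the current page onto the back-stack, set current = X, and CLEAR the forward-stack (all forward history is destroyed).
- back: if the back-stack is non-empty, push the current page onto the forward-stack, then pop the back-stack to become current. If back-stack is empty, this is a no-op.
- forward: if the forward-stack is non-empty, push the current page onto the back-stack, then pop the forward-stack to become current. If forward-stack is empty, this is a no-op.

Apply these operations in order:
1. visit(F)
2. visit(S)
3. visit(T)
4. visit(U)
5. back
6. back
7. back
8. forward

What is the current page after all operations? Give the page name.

Answer: S

Derivation:
After 1 (visit(F)): cur=F back=1 fwd=0
After 2 (visit(S)): cur=S back=2 fwd=0
After 3 (visit(T)): cur=T back=3 fwd=0
After 4 (visit(U)): cur=U back=4 fwd=0
After 5 (back): cur=T back=3 fwd=1
After 6 (back): cur=S back=2 fwd=2
After 7 (back): cur=F back=1 fwd=3
After 8 (forward): cur=S back=2 fwd=2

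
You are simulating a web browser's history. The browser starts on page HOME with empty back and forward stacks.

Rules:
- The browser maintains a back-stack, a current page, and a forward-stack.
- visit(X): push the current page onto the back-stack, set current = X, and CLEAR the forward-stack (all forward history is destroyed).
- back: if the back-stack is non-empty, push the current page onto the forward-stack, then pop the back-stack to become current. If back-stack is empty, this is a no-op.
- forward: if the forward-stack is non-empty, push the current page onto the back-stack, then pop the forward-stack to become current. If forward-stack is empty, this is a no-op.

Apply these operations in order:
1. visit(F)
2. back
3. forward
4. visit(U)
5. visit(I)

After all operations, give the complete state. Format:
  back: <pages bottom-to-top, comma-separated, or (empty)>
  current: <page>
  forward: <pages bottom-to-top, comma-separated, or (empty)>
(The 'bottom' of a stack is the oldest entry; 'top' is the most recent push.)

Answer: back: HOME,F,U
current: I
forward: (empty)

Derivation:
After 1 (visit(F)): cur=F back=1 fwd=0
After 2 (back): cur=HOME back=0 fwd=1
After 3 (forward): cur=F back=1 fwd=0
After 4 (visit(U)): cur=U back=2 fwd=0
After 5 (visit(I)): cur=I back=3 fwd=0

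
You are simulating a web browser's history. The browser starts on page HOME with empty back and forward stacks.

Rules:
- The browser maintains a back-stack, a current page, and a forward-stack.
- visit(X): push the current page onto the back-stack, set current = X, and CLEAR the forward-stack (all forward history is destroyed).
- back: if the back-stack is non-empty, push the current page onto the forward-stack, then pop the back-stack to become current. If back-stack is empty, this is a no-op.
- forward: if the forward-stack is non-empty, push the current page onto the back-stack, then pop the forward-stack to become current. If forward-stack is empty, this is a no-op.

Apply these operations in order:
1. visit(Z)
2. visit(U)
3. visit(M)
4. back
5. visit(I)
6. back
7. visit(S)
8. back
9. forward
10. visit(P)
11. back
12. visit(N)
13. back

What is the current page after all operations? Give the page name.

Answer: S

Derivation:
After 1 (visit(Z)): cur=Z back=1 fwd=0
After 2 (visit(U)): cur=U back=2 fwd=0
After 3 (visit(M)): cur=M back=3 fwd=0
After 4 (back): cur=U back=2 fwd=1
After 5 (visit(I)): cur=I back=3 fwd=0
After 6 (back): cur=U back=2 fwd=1
After 7 (visit(S)): cur=S back=3 fwd=0
After 8 (back): cur=U back=2 fwd=1
After 9 (forward): cur=S back=3 fwd=0
After 10 (visit(P)): cur=P back=4 fwd=0
After 11 (back): cur=S back=3 fwd=1
After 12 (visit(N)): cur=N back=4 fwd=0
After 13 (back): cur=S back=3 fwd=1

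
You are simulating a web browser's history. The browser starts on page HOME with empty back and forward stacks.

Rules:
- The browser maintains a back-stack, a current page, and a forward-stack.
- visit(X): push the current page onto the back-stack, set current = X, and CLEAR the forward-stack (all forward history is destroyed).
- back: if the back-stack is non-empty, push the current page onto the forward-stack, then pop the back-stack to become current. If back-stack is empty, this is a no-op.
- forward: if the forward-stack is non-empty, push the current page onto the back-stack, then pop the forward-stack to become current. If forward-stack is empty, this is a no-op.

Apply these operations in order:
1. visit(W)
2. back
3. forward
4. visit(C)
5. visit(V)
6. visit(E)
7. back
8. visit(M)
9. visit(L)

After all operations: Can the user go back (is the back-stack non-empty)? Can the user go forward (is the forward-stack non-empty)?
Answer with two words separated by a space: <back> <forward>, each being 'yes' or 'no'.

After 1 (visit(W)): cur=W back=1 fwd=0
After 2 (back): cur=HOME back=0 fwd=1
After 3 (forward): cur=W back=1 fwd=0
After 4 (visit(C)): cur=C back=2 fwd=0
After 5 (visit(V)): cur=V back=3 fwd=0
After 6 (visit(E)): cur=E back=4 fwd=0
After 7 (back): cur=V back=3 fwd=1
After 8 (visit(M)): cur=M back=4 fwd=0
After 9 (visit(L)): cur=L back=5 fwd=0

Answer: yes no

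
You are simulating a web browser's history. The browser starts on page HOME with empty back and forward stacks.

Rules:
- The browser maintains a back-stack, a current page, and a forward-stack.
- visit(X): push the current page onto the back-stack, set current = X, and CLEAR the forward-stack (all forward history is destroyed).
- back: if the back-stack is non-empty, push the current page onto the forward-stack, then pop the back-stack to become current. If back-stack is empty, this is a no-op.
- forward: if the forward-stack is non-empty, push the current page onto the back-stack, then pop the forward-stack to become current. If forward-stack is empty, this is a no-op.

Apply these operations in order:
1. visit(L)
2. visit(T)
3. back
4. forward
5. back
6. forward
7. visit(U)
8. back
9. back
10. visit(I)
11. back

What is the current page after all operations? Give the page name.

After 1 (visit(L)): cur=L back=1 fwd=0
After 2 (visit(T)): cur=T back=2 fwd=0
After 3 (back): cur=L back=1 fwd=1
After 4 (forward): cur=T back=2 fwd=0
After 5 (back): cur=L back=1 fwd=1
After 6 (forward): cur=T back=2 fwd=0
After 7 (visit(U)): cur=U back=3 fwd=0
After 8 (back): cur=T back=2 fwd=1
After 9 (back): cur=L back=1 fwd=2
After 10 (visit(I)): cur=I back=2 fwd=0
After 11 (back): cur=L back=1 fwd=1

Answer: L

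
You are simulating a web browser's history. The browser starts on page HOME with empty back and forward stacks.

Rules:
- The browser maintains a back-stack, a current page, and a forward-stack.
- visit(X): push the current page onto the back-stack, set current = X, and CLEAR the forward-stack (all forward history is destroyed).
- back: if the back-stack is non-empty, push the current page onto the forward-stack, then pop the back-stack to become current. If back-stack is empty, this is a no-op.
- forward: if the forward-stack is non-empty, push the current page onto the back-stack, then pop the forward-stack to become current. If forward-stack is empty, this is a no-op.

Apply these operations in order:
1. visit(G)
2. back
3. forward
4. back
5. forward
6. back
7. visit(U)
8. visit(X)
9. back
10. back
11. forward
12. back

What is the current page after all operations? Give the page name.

Answer: HOME

Derivation:
After 1 (visit(G)): cur=G back=1 fwd=0
After 2 (back): cur=HOME back=0 fwd=1
After 3 (forward): cur=G back=1 fwd=0
After 4 (back): cur=HOME back=0 fwd=1
After 5 (forward): cur=G back=1 fwd=0
After 6 (back): cur=HOME back=0 fwd=1
After 7 (visit(U)): cur=U back=1 fwd=0
After 8 (visit(X)): cur=X back=2 fwd=0
After 9 (back): cur=U back=1 fwd=1
After 10 (back): cur=HOME back=0 fwd=2
After 11 (forward): cur=U back=1 fwd=1
After 12 (back): cur=HOME back=0 fwd=2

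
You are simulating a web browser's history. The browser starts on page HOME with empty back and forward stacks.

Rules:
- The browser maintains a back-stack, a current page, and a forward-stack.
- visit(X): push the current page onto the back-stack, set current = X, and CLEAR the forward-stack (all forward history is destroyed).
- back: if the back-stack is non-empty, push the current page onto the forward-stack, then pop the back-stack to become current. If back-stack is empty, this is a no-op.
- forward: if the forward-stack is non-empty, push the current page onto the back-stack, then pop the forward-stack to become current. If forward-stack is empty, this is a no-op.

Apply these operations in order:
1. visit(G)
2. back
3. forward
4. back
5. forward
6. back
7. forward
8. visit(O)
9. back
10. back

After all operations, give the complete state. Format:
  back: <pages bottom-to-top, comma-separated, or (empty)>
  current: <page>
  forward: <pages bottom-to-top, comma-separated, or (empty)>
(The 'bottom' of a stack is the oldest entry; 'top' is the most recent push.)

Answer: back: (empty)
current: HOME
forward: O,G

Derivation:
After 1 (visit(G)): cur=G back=1 fwd=0
After 2 (back): cur=HOME back=0 fwd=1
After 3 (forward): cur=G back=1 fwd=0
After 4 (back): cur=HOME back=0 fwd=1
After 5 (forward): cur=G back=1 fwd=0
After 6 (back): cur=HOME back=0 fwd=1
After 7 (forward): cur=G back=1 fwd=0
After 8 (visit(O)): cur=O back=2 fwd=0
After 9 (back): cur=G back=1 fwd=1
After 10 (back): cur=HOME back=0 fwd=2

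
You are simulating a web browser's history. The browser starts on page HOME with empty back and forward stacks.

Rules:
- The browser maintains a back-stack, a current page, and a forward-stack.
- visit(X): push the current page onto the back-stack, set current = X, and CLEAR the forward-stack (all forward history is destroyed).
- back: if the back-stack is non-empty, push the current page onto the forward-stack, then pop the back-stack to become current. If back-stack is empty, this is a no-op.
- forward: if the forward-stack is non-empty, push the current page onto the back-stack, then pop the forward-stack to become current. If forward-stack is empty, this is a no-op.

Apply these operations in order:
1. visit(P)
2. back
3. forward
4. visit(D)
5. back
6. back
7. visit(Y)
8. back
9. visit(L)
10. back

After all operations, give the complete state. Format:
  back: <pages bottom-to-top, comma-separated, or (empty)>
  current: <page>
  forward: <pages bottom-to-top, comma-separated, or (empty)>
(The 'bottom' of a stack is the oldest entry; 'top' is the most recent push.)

Answer: back: (empty)
current: HOME
forward: L

Derivation:
After 1 (visit(P)): cur=P back=1 fwd=0
After 2 (back): cur=HOME back=0 fwd=1
After 3 (forward): cur=P back=1 fwd=0
After 4 (visit(D)): cur=D back=2 fwd=0
After 5 (back): cur=P back=1 fwd=1
After 6 (back): cur=HOME back=0 fwd=2
After 7 (visit(Y)): cur=Y back=1 fwd=0
After 8 (back): cur=HOME back=0 fwd=1
After 9 (visit(L)): cur=L back=1 fwd=0
After 10 (back): cur=HOME back=0 fwd=1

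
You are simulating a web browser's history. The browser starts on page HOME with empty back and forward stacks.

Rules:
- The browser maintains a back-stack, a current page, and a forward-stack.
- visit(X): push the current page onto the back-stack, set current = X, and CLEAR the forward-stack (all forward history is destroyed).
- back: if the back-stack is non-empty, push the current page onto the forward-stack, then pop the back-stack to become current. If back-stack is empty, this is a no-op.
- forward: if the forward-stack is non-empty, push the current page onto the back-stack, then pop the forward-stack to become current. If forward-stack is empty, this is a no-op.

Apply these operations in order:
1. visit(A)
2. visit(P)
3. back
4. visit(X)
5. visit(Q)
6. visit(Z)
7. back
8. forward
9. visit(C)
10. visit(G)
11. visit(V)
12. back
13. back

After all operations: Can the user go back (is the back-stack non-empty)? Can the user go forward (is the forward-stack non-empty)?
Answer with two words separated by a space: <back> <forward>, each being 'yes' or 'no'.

After 1 (visit(A)): cur=A back=1 fwd=0
After 2 (visit(P)): cur=P back=2 fwd=0
After 3 (back): cur=A back=1 fwd=1
After 4 (visit(X)): cur=X back=2 fwd=0
After 5 (visit(Q)): cur=Q back=3 fwd=0
After 6 (visit(Z)): cur=Z back=4 fwd=0
After 7 (back): cur=Q back=3 fwd=1
After 8 (forward): cur=Z back=4 fwd=0
After 9 (visit(C)): cur=C back=5 fwd=0
After 10 (visit(G)): cur=G back=6 fwd=0
After 11 (visit(V)): cur=V back=7 fwd=0
After 12 (back): cur=G back=6 fwd=1
After 13 (back): cur=C back=5 fwd=2

Answer: yes yes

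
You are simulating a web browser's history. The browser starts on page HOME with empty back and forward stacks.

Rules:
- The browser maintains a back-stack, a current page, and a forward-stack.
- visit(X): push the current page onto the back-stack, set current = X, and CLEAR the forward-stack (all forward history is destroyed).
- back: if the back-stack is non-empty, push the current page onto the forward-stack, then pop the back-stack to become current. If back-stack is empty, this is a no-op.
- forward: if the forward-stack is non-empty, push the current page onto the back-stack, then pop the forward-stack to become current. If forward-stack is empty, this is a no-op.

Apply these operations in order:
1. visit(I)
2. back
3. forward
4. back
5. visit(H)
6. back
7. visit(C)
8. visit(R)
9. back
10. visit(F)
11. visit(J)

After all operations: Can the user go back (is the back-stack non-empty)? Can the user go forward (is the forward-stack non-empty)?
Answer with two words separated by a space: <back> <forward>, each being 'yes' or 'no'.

After 1 (visit(I)): cur=I back=1 fwd=0
After 2 (back): cur=HOME back=0 fwd=1
After 3 (forward): cur=I back=1 fwd=0
After 4 (back): cur=HOME back=0 fwd=1
After 5 (visit(H)): cur=H back=1 fwd=0
After 6 (back): cur=HOME back=0 fwd=1
After 7 (visit(C)): cur=C back=1 fwd=0
After 8 (visit(R)): cur=R back=2 fwd=0
After 9 (back): cur=C back=1 fwd=1
After 10 (visit(F)): cur=F back=2 fwd=0
After 11 (visit(J)): cur=J back=3 fwd=0

Answer: yes no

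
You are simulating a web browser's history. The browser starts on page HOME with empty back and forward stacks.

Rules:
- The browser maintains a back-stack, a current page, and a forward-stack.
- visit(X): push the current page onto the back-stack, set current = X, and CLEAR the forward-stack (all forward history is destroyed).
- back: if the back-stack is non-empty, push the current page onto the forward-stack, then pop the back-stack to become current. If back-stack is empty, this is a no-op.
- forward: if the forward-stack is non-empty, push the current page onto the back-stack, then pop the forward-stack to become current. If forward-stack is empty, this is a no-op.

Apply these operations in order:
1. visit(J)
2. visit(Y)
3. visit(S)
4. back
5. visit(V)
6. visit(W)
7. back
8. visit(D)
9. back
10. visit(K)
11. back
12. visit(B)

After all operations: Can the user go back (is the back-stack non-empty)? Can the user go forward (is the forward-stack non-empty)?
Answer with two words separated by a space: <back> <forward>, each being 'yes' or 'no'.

Answer: yes no

Derivation:
After 1 (visit(J)): cur=J back=1 fwd=0
After 2 (visit(Y)): cur=Y back=2 fwd=0
After 3 (visit(S)): cur=S back=3 fwd=0
After 4 (back): cur=Y back=2 fwd=1
After 5 (visit(V)): cur=V back=3 fwd=0
After 6 (visit(W)): cur=W back=4 fwd=0
After 7 (back): cur=V back=3 fwd=1
After 8 (visit(D)): cur=D back=4 fwd=0
After 9 (back): cur=V back=3 fwd=1
After 10 (visit(K)): cur=K back=4 fwd=0
After 11 (back): cur=V back=3 fwd=1
After 12 (visit(B)): cur=B back=4 fwd=0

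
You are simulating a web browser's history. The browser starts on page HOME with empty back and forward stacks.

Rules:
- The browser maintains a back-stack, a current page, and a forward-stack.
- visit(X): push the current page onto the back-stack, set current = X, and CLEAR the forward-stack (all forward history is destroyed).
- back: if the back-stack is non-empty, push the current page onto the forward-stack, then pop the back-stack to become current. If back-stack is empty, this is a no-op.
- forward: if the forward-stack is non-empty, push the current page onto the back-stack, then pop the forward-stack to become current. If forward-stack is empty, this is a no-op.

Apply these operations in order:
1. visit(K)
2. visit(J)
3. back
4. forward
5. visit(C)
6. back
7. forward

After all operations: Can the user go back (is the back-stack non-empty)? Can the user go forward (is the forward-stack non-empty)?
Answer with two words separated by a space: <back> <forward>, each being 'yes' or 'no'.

After 1 (visit(K)): cur=K back=1 fwd=0
After 2 (visit(J)): cur=J back=2 fwd=0
After 3 (back): cur=K back=1 fwd=1
After 4 (forward): cur=J back=2 fwd=0
After 5 (visit(C)): cur=C back=3 fwd=0
After 6 (back): cur=J back=2 fwd=1
After 7 (forward): cur=C back=3 fwd=0

Answer: yes no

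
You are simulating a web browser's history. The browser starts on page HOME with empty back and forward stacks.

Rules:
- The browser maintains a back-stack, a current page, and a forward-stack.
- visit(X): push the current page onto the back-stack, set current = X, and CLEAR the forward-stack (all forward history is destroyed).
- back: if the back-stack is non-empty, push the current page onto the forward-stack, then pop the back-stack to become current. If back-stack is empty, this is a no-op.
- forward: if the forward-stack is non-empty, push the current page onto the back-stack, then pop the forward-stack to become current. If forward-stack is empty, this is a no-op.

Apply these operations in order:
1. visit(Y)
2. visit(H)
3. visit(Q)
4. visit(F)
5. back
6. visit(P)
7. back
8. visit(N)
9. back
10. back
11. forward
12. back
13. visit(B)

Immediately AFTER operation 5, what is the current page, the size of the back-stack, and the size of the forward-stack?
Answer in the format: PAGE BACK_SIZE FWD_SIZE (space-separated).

After 1 (visit(Y)): cur=Y back=1 fwd=0
After 2 (visit(H)): cur=H back=2 fwd=0
After 3 (visit(Q)): cur=Q back=3 fwd=0
After 4 (visit(F)): cur=F back=4 fwd=0
After 5 (back): cur=Q back=3 fwd=1

Q 3 1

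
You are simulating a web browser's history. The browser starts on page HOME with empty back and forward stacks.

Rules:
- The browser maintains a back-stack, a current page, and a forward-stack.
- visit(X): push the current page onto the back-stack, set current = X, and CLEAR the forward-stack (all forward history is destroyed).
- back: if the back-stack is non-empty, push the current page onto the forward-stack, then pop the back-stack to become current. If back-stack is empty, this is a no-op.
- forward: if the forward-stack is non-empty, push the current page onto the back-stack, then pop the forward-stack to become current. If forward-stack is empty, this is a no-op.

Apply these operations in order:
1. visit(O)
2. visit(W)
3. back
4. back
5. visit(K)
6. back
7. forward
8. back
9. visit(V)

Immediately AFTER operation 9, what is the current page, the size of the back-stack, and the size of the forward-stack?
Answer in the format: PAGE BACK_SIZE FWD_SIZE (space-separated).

After 1 (visit(O)): cur=O back=1 fwd=0
After 2 (visit(W)): cur=W back=2 fwd=0
After 3 (back): cur=O back=1 fwd=1
After 4 (back): cur=HOME back=0 fwd=2
After 5 (visit(K)): cur=K back=1 fwd=0
After 6 (back): cur=HOME back=0 fwd=1
After 7 (forward): cur=K back=1 fwd=0
After 8 (back): cur=HOME back=0 fwd=1
After 9 (visit(V)): cur=V back=1 fwd=0

V 1 0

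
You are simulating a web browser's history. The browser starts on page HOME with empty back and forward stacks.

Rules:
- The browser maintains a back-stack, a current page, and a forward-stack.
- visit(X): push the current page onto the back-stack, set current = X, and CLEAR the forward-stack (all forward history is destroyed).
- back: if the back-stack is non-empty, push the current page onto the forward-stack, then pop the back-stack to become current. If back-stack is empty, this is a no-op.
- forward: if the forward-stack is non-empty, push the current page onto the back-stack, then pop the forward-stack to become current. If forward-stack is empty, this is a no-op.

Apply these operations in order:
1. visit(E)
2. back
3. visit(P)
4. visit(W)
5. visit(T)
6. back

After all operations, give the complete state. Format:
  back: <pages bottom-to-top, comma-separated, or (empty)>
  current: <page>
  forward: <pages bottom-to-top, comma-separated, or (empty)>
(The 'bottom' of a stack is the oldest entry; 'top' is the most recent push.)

After 1 (visit(E)): cur=E back=1 fwd=0
After 2 (back): cur=HOME back=0 fwd=1
After 3 (visit(P)): cur=P back=1 fwd=0
After 4 (visit(W)): cur=W back=2 fwd=0
After 5 (visit(T)): cur=T back=3 fwd=0
After 6 (back): cur=W back=2 fwd=1

Answer: back: HOME,P
current: W
forward: T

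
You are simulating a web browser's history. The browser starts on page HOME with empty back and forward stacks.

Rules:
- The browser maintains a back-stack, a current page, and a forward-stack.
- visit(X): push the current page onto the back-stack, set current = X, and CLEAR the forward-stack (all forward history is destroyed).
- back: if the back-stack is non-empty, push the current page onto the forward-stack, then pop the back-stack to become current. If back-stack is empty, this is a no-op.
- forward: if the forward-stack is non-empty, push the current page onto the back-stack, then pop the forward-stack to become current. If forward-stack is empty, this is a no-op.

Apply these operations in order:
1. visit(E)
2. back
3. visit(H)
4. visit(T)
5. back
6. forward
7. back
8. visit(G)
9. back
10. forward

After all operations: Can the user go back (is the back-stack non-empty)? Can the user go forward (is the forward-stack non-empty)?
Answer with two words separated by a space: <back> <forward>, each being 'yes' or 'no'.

Answer: yes no

Derivation:
After 1 (visit(E)): cur=E back=1 fwd=0
After 2 (back): cur=HOME back=0 fwd=1
After 3 (visit(H)): cur=H back=1 fwd=0
After 4 (visit(T)): cur=T back=2 fwd=0
After 5 (back): cur=H back=1 fwd=1
After 6 (forward): cur=T back=2 fwd=0
After 7 (back): cur=H back=1 fwd=1
After 8 (visit(G)): cur=G back=2 fwd=0
After 9 (back): cur=H back=1 fwd=1
After 10 (forward): cur=G back=2 fwd=0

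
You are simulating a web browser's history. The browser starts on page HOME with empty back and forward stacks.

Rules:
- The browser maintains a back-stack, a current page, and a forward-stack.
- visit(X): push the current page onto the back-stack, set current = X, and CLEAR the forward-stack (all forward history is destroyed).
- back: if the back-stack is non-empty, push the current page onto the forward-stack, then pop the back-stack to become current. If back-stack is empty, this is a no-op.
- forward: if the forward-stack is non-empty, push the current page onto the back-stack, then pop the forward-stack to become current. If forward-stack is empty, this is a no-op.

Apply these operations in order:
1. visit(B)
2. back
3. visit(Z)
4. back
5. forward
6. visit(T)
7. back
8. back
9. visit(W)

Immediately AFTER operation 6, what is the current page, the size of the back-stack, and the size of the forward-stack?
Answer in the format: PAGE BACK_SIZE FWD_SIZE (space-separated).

After 1 (visit(B)): cur=B back=1 fwd=0
After 2 (back): cur=HOME back=0 fwd=1
After 3 (visit(Z)): cur=Z back=1 fwd=0
After 4 (back): cur=HOME back=0 fwd=1
After 5 (forward): cur=Z back=1 fwd=0
After 6 (visit(T)): cur=T back=2 fwd=0

T 2 0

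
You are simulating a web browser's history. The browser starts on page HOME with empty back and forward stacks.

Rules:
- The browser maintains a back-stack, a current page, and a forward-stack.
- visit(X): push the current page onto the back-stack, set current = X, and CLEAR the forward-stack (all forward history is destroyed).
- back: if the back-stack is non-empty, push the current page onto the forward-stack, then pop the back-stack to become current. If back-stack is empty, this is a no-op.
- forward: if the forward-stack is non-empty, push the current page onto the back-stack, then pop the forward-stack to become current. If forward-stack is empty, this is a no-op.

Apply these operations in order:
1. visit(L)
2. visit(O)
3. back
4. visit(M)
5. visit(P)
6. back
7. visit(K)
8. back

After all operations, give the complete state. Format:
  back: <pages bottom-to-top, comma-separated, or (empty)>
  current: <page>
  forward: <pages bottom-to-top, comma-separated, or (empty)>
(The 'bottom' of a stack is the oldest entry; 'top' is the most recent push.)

Answer: back: HOME,L
current: M
forward: K

Derivation:
After 1 (visit(L)): cur=L back=1 fwd=0
After 2 (visit(O)): cur=O back=2 fwd=0
After 3 (back): cur=L back=1 fwd=1
After 4 (visit(M)): cur=M back=2 fwd=0
After 5 (visit(P)): cur=P back=3 fwd=0
After 6 (back): cur=M back=2 fwd=1
After 7 (visit(K)): cur=K back=3 fwd=0
After 8 (back): cur=M back=2 fwd=1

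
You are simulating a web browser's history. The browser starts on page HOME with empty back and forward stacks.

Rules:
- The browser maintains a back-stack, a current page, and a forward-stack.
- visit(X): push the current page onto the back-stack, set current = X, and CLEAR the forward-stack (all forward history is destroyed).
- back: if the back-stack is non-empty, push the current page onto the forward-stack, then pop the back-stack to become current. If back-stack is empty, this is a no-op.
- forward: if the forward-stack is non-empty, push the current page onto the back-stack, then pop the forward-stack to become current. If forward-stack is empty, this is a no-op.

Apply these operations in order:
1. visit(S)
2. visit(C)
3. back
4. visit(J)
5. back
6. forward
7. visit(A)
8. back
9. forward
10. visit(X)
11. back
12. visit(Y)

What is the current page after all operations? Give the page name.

After 1 (visit(S)): cur=S back=1 fwd=0
After 2 (visit(C)): cur=C back=2 fwd=0
After 3 (back): cur=S back=1 fwd=1
After 4 (visit(J)): cur=J back=2 fwd=0
After 5 (back): cur=S back=1 fwd=1
After 6 (forward): cur=J back=2 fwd=0
After 7 (visit(A)): cur=A back=3 fwd=0
After 8 (back): cur=J back=2 fwd=1
After 9 (forward): cur=A back=3 fwd=0
After 10 (visit(X)): cur=X back=4 fwd=0
After 11 (back): cur=A back=3 fwd=1
After 12 (visit(Y)): cur=Y back=4 fwd=0

Answer: Y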